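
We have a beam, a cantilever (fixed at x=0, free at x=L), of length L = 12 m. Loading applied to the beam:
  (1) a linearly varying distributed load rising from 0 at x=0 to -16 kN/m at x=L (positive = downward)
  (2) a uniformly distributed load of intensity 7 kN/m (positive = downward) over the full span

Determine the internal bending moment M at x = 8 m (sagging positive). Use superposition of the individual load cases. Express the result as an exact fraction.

M(8) = 520/9 kN·m

Load 1 — triangular load w₀=-16 kN/m (0→w₀ over full span):
  M_1 = w₀Lx/2 - w₀L²/3 - w₀x³/(6L) = (-16)·12·8/2 - (-16)·12²/3 - (-16)·8³/(6·12) = 1024/9 kN·m
Load 2 — uniform load w=7 kN/m over full span:
  M_2 = -w(L-x)²/2 = -7·(12-8)²/2 = -56 kN·m
Superposition: M = Σ M_i = 520/9 kN·m ≈ 57.777778 kN·m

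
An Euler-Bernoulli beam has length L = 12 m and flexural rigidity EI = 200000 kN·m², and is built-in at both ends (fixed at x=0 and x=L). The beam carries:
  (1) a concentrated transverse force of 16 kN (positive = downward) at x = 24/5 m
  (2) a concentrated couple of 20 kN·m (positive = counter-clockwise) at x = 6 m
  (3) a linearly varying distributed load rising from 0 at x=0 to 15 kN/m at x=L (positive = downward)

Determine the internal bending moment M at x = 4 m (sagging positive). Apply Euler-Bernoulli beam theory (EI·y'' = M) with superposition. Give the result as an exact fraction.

M(4) = 15559/375 kN·m

Load 1 — point force P=16 kN at a=24/5 m (b=L-a=36/5):
  M_1 = Pb²(3a+b)x/L³ - Pab²/L²  [x≤a] = 16·(36/5)²·(3·(24/5)+(36/5))·4/12³ - 16·(24/5)·(36/5)²/12² = 1728/125 kN·m
Load 2 — applied couple M₀=20 kN·m at a=6 m (b=L-a=6):
  M_2 = R_Ax - M_A  [x≤a] with R_A=5/2, M_A=5 = (5/2)·4 - 5 = 5 kN·m
Load 3 — triangular load w₀=15 kN/m (0→w₀ over full span):
  M_3 = 3w₀Lx/20 - w₀L²/30 - w₀x³/(6L) = 3·15·12·4/20 - 15·12²/30 - 15·4³/(6·12) = 68/3 kN·m
Superposition: M = Σ M_i = 15559/375 kN·m ≈ 41.490667 kN·m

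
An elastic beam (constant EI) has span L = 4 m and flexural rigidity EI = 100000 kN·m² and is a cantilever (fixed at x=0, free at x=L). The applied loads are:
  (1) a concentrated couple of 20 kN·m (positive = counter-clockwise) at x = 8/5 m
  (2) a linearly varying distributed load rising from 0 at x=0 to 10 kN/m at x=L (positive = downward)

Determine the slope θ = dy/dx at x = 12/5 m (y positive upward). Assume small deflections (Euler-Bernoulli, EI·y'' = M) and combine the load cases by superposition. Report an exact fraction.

Load 1 — applied couple M₀=20 kN·m at a=8/5 m (b=L-a=12/5):
  θ_1 = M₀a/EI  [x>a] = 20·(8/5)/100000 = 1/3125 rad
Load 2 — triangular load w₀=10 kN/m (0→w₀ over full span):
  θ_2 = (w₀Lx²/4-w₀L²x/3-w₀x⁴/(24L))/EI = (10·4·(12/5)²/4-10·4²·(12/5)/3-10·(12/5)⁴/(24·4))/100000 = -577/781250 rad
Superposition: θ = Σ θ_i = -327/781250 rad ≈ -0.000419 rad

θ(12/5) = -327/781250 rad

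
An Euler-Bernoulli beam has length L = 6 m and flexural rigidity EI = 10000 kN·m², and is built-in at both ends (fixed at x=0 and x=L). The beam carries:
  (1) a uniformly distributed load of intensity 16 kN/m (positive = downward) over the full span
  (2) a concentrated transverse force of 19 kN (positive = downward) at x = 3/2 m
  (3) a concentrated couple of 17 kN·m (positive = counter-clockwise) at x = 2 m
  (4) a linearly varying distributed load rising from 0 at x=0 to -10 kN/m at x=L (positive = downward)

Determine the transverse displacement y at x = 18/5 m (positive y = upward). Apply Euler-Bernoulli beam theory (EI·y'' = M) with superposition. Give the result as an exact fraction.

Load 1 — uniform load w=16 kN/m over full span:
  y_1 = -wx²(L-x)²/(24EI) = -16·(18/5)²·(6-(18/5))²/(24·10000) = -1944/390625 m
Load 2 — point force P=19 kN at a=3/2 m (b=L-a=9/2):
  y_2 = -Pa²(L-x)²(3bL-(3b+a)(L-x))/(6L³EI)  [x>a] = -19·(3/2)²·(6-(18/5))²·(3·(9/2)·6-(3·(9/2)+(3/2))·(6-(18/5)))/(6·6³·10000) = -171/200000 m
Load 3 — applied couple M₀=17 kN·m at a=2 m (b=L-a=4):
  y_3 = (R_Ax³/6 - M_Ax²/2 - M₀(x-a)²/2)/EI  [x>a] with R_A=34/9, M_A=0 = ((34/9)·(18/5)³/6 - 0·(18/5)²/2 - 17·((18/5)-2)²/2)/10000 = 119/156250 m
Load 4 — triangular load w₀=-10 kN/m (0→w₀ over full span):
  y_4 = -w₀x²(L-x)²(x+2L)/(120LEI) = -(-10)·(18/5)²·(6-(18/5))²·((18/5)+2·6)/(120·6·10000) = 3159/1953125 m
Superposition: y = Σ y_i = -431579/125000000 m ≈ -0.003453 m

y(18/5) = -431579/125000000 m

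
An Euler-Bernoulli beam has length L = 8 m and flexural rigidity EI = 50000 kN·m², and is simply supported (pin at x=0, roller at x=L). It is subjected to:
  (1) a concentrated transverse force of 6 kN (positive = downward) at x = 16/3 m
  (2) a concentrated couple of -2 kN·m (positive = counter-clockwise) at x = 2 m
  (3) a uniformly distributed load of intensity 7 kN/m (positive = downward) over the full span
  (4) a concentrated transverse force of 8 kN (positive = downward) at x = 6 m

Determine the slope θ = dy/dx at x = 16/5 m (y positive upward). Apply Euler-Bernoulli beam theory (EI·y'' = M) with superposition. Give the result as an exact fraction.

Load 1 — point force P=6 kN at a=16/3 m (b=L-a=8/3):
  θ_1 = -Pb(L²-b²-3x²)/(6LEI)  [x≤a] = -6·(8/3)·(8²-(8/3)²-3·(16/5)²)/(6·8·50000) = -368/2109375 rad
Load 2 — applied couple M₀=-2 kN·m at a=2 m (b=L-a=6):
  θ_2 = (M₀x²/(2L)-M₀(x-a)+C₁)/EI  [x>a] with C₁=M₀(3b²-L²)/(6L)=-11/6 = ((-2)·(16/5)²/(2·8)-(-2)·((16/5)-2)+(-11/6))/50000 = -107/7500000 rad
Load 3 — uniform load w=7 kN/m over full span:
  θ_3 = -w(L³-6Lx²+4x³)/(24EI) = -7·(8³-6·8·(16/5)²+4·(16/5)³)/(24·50000) = -1036/1171875 rad
Load 4 — point force P=8 kN at a=6 m (b=L-a=2):
  θ_4 = -Pb(L²-b²-3x²)/(6LEI)  [x≤a] = -8·2·(8²-2²-3·(16/5)²)/(6·8·50000) = -61/312500 rad
Superposition: θ = Σ θ_i = -427943/337500000 rad ≈ -0.001268 rad

θ(16/5) = -427943/337500000 rad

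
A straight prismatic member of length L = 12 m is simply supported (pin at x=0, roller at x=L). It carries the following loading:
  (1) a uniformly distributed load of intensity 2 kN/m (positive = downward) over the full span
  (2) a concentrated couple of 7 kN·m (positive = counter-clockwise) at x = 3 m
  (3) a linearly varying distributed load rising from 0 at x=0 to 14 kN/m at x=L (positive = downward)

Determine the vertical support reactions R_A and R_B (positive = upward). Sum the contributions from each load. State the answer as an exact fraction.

R_A = 487/12 kN, R_B = 809/12 kN

Load 1 — uniform load w=2 kN/m over full span:
  R_A = wL/2 = 2·12/2 = 12 kN
  R_B = wL/2 = 2·12/2 = 12 kN
Load 2 — applied couple M₀=7 kN·m at a=3 m (b=L-a=9):
  R_A = M₀/L = 7/12 kN
  R_B = -M₀/L = -7/12 kN
Load 3 — triangular load w₀=14 kN/m (0→w₀ over full span):
  R_A = w₀L/6 = 14·12/6 = 28 kN
  R_B = w₀L/3 = 14·12/3 = 56 kN
Superposition: R_A = 487/12 kN, R_B = 809/12 kN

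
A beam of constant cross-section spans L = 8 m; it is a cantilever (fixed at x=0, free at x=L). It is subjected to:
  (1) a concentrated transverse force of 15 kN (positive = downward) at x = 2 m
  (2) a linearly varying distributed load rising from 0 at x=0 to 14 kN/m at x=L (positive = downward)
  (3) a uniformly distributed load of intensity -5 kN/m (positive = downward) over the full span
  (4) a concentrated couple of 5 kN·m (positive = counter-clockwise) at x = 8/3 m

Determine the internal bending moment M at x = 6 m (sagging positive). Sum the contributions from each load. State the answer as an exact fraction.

Load 1 — point force P=15 kN at a=2 m (b=L-a=6):
  M_1 = 0  [x>a] = 0 kN·m
Load 2 — triangular load w₀=14 kN/m (0→w₀ over full span):
  M_2 = w₀Lx/2 - w₀L²/3 - w₀x³/(6L) = 14·8·6/2 - 14·8²/3 - 14·6³/(6·8) = -77/3 kN·m
Load 3 — uniform load w=-5 kN/m over full span:
  M_3 = -w(L-x)²/2 = -(-5)·(8-6)²/2 = 10 kN·m
Load 4 — applied couple M₀=5 kN·m at a=8/3 m (b=L-a=16/3):
  M_4 = 0  [x>a] = 0 kN·m
Superposition: M = Σ M_i = -47/3 kN·m ≈ -15.666667 kN·m

M(6) = -47/3 kN·m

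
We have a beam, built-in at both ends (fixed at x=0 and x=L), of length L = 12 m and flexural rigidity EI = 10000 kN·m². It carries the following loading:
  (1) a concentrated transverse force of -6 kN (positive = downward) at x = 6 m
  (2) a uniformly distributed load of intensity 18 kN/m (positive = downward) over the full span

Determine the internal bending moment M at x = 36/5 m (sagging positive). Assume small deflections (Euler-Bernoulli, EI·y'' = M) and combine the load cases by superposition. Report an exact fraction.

M(36/5) = 2241/25 kN·m

Load 1 — point force P=-6 kN at a=6 m (b=L-a=6):
  M_1 = Pa²(a+3b)(L-x)/L³ - Pa²b/L²  [x>a] = (-6)·6²·(6+3·6)·(12-(36/5))/12³ - (-6)·6²·6/12² = -27/5 kN·m
Load 2 — uniform load w=18 kN/m over full span:
  M_2 = wLx/2 - wL²/12 - wx²/2 = 18·12·(36/5)/2 - 18·12²/12 - 18·(36/5)²/2 = 2376/25 kN·m
Superposition: M = Σ M_i = 2241/25 kN·m ≈ 89.640000 kN·m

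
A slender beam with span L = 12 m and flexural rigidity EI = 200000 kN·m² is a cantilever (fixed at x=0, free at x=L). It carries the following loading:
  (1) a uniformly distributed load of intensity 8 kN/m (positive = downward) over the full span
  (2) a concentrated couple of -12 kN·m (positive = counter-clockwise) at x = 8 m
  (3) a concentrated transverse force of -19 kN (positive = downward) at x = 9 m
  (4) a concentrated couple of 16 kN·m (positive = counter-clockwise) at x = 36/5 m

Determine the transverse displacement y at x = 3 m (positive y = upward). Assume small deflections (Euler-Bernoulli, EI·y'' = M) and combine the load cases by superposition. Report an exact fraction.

y(3) = -297/40000 m

Load 1 — uniform load w=8 kN/m over full span:
  y_1 = -wx²(x²-4Lx+6L²)/(24EI) = -8·3²·(3²-4·12·3+6·12²)/(24·200000) = -2187/200000 m
Load 2 — applied couple M₀=-12 kN·m at a=8 m (b=L-a=4):
  y_2 = M₀x²/(2EI)  [x≤a] = (-12)·3²/(2·200000) = -27/100000 m
Load 3 — point force P=-19 kN at a=9 m (b=L-a=3):
  y_3 = -Px²(3a-x)/(6EI)  [x≤a] = -(-19)·3²·(3·9-3)/(6·200000) = 171/50000 m
Load 4 — applied couple M₀=16 kN·m at a=36/5 m (b=L-a=24/5):
  y_4 = M₀x²/(2EI)  [x≤a] = 16·3²/(2·200000) = 9/25000 m
Superposition: y = Σ y_i = -297/40000 m ≈ -0.007425 m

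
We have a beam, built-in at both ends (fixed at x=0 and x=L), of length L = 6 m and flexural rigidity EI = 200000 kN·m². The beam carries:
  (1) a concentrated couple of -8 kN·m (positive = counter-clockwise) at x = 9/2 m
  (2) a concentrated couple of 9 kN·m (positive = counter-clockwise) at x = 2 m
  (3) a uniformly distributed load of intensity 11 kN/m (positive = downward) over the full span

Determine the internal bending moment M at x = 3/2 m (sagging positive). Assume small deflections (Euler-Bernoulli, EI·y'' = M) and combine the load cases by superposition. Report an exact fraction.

Load 1 — applied couple M₀=-8 kN·m at a=9/2 m (b=L-a=3/2):
  M_1 = R_Ax - M_A  [x≤a] with R_A=-3/2, M_A=-5/2 = (-3/2)·(3/2) - (-5/2) = 1/4 kN·m
Load 2 — applied couple M₀=9 kN·m at a=2 m (b=L-a=4):
  M_2 = R_Ax - M_A  [x≤a] with R_A=2, M_A=0 = 2·(3/2) - 0 = 3 kN·m
Load 3 — uniform load w=11 kN/m over full span:
  M_3 = wLx/2 - wL²/12 - wx²/2 = 11·6·(3/2)/2 - 11·6²/12 - 11·(3/2)²/2 = 33/8 kN·m
Superposition: M = Σ M_i = 59/8 kN·m ≈ 7.375000 kN·m

M(3/2) = 59/8 kN·m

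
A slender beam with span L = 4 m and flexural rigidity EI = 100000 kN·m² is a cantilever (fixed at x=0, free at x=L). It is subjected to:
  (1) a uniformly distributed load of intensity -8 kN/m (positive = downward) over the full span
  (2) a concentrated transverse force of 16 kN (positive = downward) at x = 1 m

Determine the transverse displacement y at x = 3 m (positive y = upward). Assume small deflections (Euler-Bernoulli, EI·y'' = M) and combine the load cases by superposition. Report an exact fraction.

Load 1 — uniform load w=-8 kN/m over full span:
  y_1 = -wx²(x²-4Lx+6L²)/(24EI) = -(-8)·3²·(3²-4·4·3+6·4²)/(24·100000) = 171/100000 m
Load 2 — point force P=16 kN at a=1 m (b=L-a=3):
  y_2 = -Pa²(3x-a)/(6EI)  [x>a] = -16·1²·(3·3-1)/(6·100000) = -2/9375 m
Superposition: y = Σ y_i = 449/300000 m ≈ 0.001497 m

y(3) = 449/300000 m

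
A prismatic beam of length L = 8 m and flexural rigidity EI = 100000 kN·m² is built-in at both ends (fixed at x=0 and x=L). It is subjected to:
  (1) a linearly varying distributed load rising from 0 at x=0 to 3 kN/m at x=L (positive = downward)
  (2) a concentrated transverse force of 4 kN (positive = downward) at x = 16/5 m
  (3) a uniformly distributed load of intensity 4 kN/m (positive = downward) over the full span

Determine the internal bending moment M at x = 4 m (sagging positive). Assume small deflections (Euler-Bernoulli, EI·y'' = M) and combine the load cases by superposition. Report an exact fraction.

M(4) = 1292/75 kN·m

Load 1 — triangular load w₀=3 kN/m (0→w₀ over full span):
  M_1 = 3w₀Lx/20 - w₀L²/30 - w₀x³/(6L) = 3·3·8·4/20 - 3·8²/30 - 3·4³/(6·8) = 4 kN·m
Load 2 — point force P=4 kN at a=16/5 m (b=L-a=24/5):
  M_2 = Pa²(a+3b)(L-x)/L³ - Pa²b/L²  [x>a] = 4·(16/5)²·((16/5)+3·(24/5))·(8-4)/8³ - 4·(16/5)²·(24/5)/8² = 64/25 kN·m
Load 3 — uniform load w=4 kN/m over full span:
  M_3 = wLx/2 - wL²/12 - wx²/2 = 4·8·4/2 - 4·8²/12 - 4·4²/2 = 32/3 kN·m
Superposition: M = Σ M_i = 1292/75 kN·m ≈ 17.226667 kN·m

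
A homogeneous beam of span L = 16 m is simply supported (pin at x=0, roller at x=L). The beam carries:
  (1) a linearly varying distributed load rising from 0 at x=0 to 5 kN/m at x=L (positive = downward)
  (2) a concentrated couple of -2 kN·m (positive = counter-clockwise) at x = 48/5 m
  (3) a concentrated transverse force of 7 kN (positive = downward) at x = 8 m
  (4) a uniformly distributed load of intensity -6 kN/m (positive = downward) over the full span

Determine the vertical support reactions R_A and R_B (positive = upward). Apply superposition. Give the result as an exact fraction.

R_A = -751/24 kN, R_B = -425/24 kN

Load 1 — triangular load w₀=5 kN/m (0→w₀ over full span):
  R_A = w₀L/6 = 5·16/6 = 40/3 kN
  R_B = w₀L/3 = 5·16/3 = 80/3 kN
Load 2 — applied couple M₀=-2 kN·m at a=48/5 m (b=L-a=32/5):
  R_A = M₀/L = (-2)/16 = -1/8 kN
  R_B = -M₀/L = -(-2)/16 = 1/8 kN
Load 3 — point force P=7 kN at a=8 m (b=L-a=8):
  R_A = Pb/L = 7·8/16 = 7/2 kN
  R_B = Pa/L = 7·8/16 = 7/2 kN
Load 4 — uniform load w=-6 kN/m over full span:
  R_A = wL/2 = (-6)·16/2 = -48 kN
  R_B = wL/2 = (-6)·16/2 = -48 kN
Superposition: R_A = -751/24 kN, R_B = -425/24 kN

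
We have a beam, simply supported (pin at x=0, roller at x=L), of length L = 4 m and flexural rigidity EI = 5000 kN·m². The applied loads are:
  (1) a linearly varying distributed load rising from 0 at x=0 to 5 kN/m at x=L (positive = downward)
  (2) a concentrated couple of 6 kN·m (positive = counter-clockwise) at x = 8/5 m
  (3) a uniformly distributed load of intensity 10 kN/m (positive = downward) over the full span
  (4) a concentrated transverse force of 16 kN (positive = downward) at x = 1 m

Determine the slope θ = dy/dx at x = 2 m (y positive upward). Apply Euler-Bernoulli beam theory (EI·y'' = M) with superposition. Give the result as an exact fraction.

θ(2) = 1139/2250000 rad

Load 1 — triangular load w₀=5 kN/m (0→w₀ over full span):
  θ_1 = -w₀(7L⁴-30L²x²+15x⁴)/(360LEI) = -5·(7·4⁴-30·4²·2²+15·2⁴)/(360·4·5000) = -7/90000 rad
Load 2 — applied couple M₀=6 kN·m at a=8/5 m (b=L-a=12/5):
  θ_2 = (M₀x²/(2L)-M₀(x-a)+C₁)/EI  [x>a] with C₁=M₀(3b²-L²)/(6L)=8/25 = (6·2²/(2·4)-6·(2-(8/5))+(8/25))/5000 = 23/125000 rad
Load 3 — uniform load w=10 kN/m over full span:
  θ_3 = -w(L³-6Lx²+4x³)/(24EI) = -10·(4³-6·4·2²+4·2³)/(24·5000) = 0 rad
Load 4 — point force P=16 kN at a=1 m (b=L-a=3):
  θ_4 = -Pa(2L²-6Lx+3x²+a²)/(6LEI)  [x>a] = -16·1·(2·4²-6·4·2+3·2²+1²)/(6·4·5000) = 1/2500 rad
Superposition: θ = Σ θ_i = 1139/2250000 rad ≈ 0.000506 rad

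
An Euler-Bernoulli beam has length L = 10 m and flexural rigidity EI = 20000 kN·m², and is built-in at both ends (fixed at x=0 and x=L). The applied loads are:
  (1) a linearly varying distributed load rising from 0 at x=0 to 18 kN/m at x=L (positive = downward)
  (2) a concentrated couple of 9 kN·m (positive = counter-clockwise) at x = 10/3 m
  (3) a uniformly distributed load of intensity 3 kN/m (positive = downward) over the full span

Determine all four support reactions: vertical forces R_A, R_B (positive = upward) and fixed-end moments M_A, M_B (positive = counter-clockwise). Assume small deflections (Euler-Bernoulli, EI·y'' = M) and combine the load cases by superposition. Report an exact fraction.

R_A = 216/5 kN, M_A = 85 kN·m, R_B = 384/5 kN, M_B = -112 kN·m

Load 1 — triangular load w₀=18 kN/m (0→w₀ over full span):
  R_A = 3w₀L/20 = 3·18·10/20 = 27 kN
  M_A = w₀L²/30 = 18·10²/30 = 60 kN·m
  R_B = 7w₀L/20 = 7·18·10/20 = 63 kN
  M_B = -w₀L²/20 = -18·10²/20 = -90 kN·m
Load 2 — applied couple M₀=9 kN·m at a=10/3 m (b=L-a=20/3):
  R_A = 6M₀ab/L³ = 6·9·(10/3)·(20/3)/10³ = 6/5 kN
  M_A = M₀b(2a-b)/L² = 9·(20/3)·(2·(10/3)-(20/3))/10² = 0 kN·m
  R_B = -6M₀ab/L³ = -6·9·(10/3)·(20/3)/10³ = -6/5 kN
  M_B = M₀a(2b-a)/L² = 9·(10/3)·(2·(20/3)-(10/3))/10² = 3 kN·m
Load 3 — uniform load w=3 kN/m over full span:
  R_A = wL/2 = 3·10/2 = 15 kN
  M_A = wL²/12 = 3·10²/12 = 25 kN·m
  R_B = wL/2 = 3·10/2 = 15 kN
  M_B = -wL²/12 = -3·10²/12 = -25 kN·m
Superposition: R_A = 216/5 kN, M_A = 85 kN·m, R_B = 384/5 kN, M_B = -112 kN·m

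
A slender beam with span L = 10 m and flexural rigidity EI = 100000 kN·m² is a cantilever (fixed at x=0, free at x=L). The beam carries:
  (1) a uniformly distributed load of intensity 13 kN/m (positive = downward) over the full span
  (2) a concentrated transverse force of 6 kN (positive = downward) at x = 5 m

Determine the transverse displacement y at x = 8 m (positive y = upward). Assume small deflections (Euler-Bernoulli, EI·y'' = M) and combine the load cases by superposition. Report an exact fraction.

Load 1 — uniform load w=13 kN/m over full span:
  y_1 = -wx²(x²-4Lx+6L²)/(24EI) = -13·8²·(8²-4·10·8+6·10²)/(24·100000) = -1118/9375 m
Load 2 — point force P=6 kN at a=5 m (b=L-a=5):
  y_2 = -Pa²(3x-a)/(6EI)  [x>a] = -6·5²·(3·8-5)/(6·100000) = -19/4000 m
Superposition: y = Σ y_i = -37201/300000 m ≈ -0.124003 m

y(8) = -37201/300000 m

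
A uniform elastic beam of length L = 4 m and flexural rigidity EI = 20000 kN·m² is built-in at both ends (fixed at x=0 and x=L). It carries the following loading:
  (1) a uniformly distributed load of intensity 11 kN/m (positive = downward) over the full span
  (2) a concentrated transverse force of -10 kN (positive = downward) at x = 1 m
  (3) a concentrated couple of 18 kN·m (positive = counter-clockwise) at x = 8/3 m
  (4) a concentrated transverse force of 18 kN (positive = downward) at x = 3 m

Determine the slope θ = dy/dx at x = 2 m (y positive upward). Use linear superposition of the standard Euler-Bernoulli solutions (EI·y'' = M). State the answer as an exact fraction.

θ(2) = -7/80000 rad

Load 1 — uniform load w=11 kN/m over full span:
  θ_1 = -wx(L-x)(L-2x)/(12EI) = -11·2·(4-2)·(4-2·2)/(12·20000) = 0 rad
Load 2 — point force P=-10 kN at a=1 m (b=L-a=3):
  θ_2 = Pa²(L-x)(2bL-(3b+a)(L-x))/(2L³EI)  [x>a] = (-10)·1²·(4-2)·(2·3·4-(3·3+1)·(4-2))/(2·4³·20000) = -1/32000 rad
Load 3 — applied couple M₀=18 kN·m at a=8/3 m (b=L-a=4/3):
  θ_3 = (R_Ax²/2 - M_Ax)/EI  [x≤a] with R_A=6, M_A=6 = (6·2²/2 - 6·2)/20000 = 0 rad
Load 4 — point force P=18 kN at a=3 m (b=L-a=1):
  θ_4 = -Pb²x(2aL-(3a+b)x)/(2L³EI)  [x≤a] = -18·1²·2·(2·3·4-(3·3+1)·2)/(2·4³·20000) = -9/160000 rad
Superposition: θ = Σ θ_i = -7/80000 rad ≈ -0.000087 rad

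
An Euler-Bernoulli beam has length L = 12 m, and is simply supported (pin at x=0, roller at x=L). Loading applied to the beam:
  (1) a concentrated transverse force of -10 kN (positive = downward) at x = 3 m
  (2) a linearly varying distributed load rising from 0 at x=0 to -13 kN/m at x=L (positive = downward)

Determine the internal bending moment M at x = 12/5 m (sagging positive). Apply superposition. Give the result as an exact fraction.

M(12/5) = -9738/125 kN·m

Load 1 — point force P=-10 kN at a=3 m (b=L-a=9):
  M_1 = Pbx/L  [x≤a] = (-10)·9·(12/5)/12 = -18 kN·m
Load 2 — triangular load w₀=-13 kN/m (0→w₀ over full span):
  M_2 = w₀Lx/6 - w₀x³/(6L) = (-13)·12·(12/5)/6 - (-13)·(12/5)³/(6·12) = -7488/125 kN·m
Superposition: M = Σ M_i = -9738/125 kN·m ≈ -77.904000 kN·m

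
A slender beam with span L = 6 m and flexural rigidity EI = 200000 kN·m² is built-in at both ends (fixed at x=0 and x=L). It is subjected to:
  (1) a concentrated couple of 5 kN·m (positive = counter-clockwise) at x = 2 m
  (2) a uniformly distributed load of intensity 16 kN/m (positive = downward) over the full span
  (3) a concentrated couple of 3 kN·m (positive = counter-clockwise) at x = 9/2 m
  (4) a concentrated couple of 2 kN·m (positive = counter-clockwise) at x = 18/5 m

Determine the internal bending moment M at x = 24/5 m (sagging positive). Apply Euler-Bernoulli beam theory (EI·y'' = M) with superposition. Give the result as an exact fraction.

Load 1 — applied couple M₀=5 kN·m at a=2 m (b=L-a=4):
  M_1 = R_Ax - M_A - M₀  [x>a] with R_A=10/9, M_A=0 = (10/9)·(24/5) - 0 - 5 = 1/3 kN·m
Load 2 — uniform load w=16 kN/m over full span:
  M_2 = wLx/2 - wL²/12 - wx²/2 = 16·6·(24/5)/2 - 16·6²/12 - 16·(24/5)²/2 = -48/25 kN·m
Load 3 — applied couple M₀=3 kN·m at a=9/2 m (b=L-a=3/2):
  M_3 = R_Ax - M_A - M₀  [x>a] with R_A=9/16, M_A=15/16 = (9/16)·(24/5) - (15/16) - 3 = -99/80 kN·m
Load 4 — applied couple M₀=2 kN·m at a=18/5 m (b=L-a=12/5):
  M_4 = R_Ax - M_A - M₀  [x>a] with R_A=12/25, M_A=16/25 = (12/25)·(24/5) - (16/25) - 2 = -42/125 kN·m
Superposition: M = Σ M_i = -18961/6000 kN·m ≈ -3.160167 kN·m

M(24/5) = -18961/6000 kN·m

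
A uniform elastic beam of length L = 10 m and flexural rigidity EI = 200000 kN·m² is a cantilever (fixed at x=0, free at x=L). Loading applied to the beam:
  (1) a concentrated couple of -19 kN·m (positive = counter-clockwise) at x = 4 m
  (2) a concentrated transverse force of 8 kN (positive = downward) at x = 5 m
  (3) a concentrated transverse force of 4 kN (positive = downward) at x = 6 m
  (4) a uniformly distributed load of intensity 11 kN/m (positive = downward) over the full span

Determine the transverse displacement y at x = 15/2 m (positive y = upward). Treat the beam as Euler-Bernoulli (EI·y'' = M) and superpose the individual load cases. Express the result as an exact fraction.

y(15/2) = -4063451/76800000 m

Load 1 — applied couple M₀=-19 kN·m at a=4 m (b=L-a=6):
  y_1 = M₀a(2x-a)/(2EI)  [x>a] = (-19)·4·(2·(15/2)-4)/(2·200000) = -209/100000 m
Load 2 — point force P=8 kN at a=5 m (b=L-a=5):
  y_2 = -Pa²(3x-a)/(6EI)  [x>a] = -8·5²·(3·(15/2)-5)/(6·200000) = -7/2400 m
Load 3 — point force P=4 kN at a=6 m (b=L-a=4):
  y_3 = -Pa²(3x-a)/(6EI)  [x>a] = -4·6²·(3·(15/2)-6)/(6·200000) = -99/50000 m
Load 4 — uniform load w=11 kN/m over full span:
  y_4 = -wx²(x²-4Lx+6L²)/(24EI) = -11·(15/2)²·((15/2)²-4·10·(15/2)+6·10²)/(24·200000) = -1881/40960 m
Superposition: y = Σ y_i = -4063451/76800000 m ≈ -0.052910 m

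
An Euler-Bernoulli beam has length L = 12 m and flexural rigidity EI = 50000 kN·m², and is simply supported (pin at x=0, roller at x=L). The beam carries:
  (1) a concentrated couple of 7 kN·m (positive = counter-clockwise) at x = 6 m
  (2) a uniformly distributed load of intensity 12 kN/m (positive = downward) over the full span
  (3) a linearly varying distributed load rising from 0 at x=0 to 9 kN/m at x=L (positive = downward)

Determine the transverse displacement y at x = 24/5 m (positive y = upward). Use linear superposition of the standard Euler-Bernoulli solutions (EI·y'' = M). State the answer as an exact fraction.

y(24/5) = -16512633/195312500 m

Load 1 — applied couple M₀=7 kN·m at a=6 m (b=L-a=6):
  y_1 = (M₀x³/(6L)+C₁x)/EI  [x≤a] with C₁=M₀(3b²-L²)/(6L)=-7/2 = (7·(24/5)³/(6·12)+(-7/2)·(24/5))/50000 = -189/1562500 m
Load 2 — uniform load w=12 kN/m over full span:
  y_2 = -wx(L³-2Lx²+x³)/(24EI) = -12·(24/5)·(12³-2·12·(24/5)²+(24/5)³)/(24·50000) = -120528/1953125 m
Load 3 — triangular load w₀=9 kN/m (0→w₀ over full span):
  y_3 = -w₀x(7L⁴-10L²x²+3x⁴)/(360LEI) = -9·(24/5)·(7·12⁴-10·12²·(24/5)²+3·(24/5)⁴)/(360·12·50000) = -1109052/48828125 m
Superposition: y = Σ y_i = -16512633/195312500 m ≈ -0.084545 m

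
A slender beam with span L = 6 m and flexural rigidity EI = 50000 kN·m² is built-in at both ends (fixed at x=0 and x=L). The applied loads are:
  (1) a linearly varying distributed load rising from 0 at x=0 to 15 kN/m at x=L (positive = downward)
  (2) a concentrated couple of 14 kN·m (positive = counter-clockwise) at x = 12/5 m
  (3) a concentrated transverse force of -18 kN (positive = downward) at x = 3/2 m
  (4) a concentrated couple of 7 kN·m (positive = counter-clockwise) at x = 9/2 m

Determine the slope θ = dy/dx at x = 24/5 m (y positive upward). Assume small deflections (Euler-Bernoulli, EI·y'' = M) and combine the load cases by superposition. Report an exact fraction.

θ(24/5) = 23343/125000000 rad

Load 1 — triangular load w₀=15 kN/m (0→w₀ over full span):
  θ_1 = -w₀(2x(L-x)(L-2x)(x+2L)+x²(L-x)²)/(120LEI) = -15·(2·(24/5)·(6-(24/5))·(6-2·(24/5))·((24/5)+2·6)+(24/5)²·(6-(24/5))²)/(120·6·50000) = 108/390625 rad
Load 2 — applied couple M₀=14 kN·m at a=12/5 m (b=L-a=18/5):
  θ_2 = (R_Ax²/2 - M_Ax - M₀(x-a))/EI  [x>a] with R_A=84/25, M_A=42/25 = ((84/25)·(24/5)²/2 - (42/25)·(24/5) - 14·((24/5)-(12/5)))/50000 = -231/3906250 rad
Load 3 — point force P=-18 kN at a=3/2 m (b=L-a=9/2):
  θ_3 = Pa²(L-x)(2bL-(3b+a)(L-x))/(2L³EI)  [x>a] = (-18)·(3/2)²·(6-(24/5))·(2·(9/2)·6-(3·(9/2)+(3/2))·(6-(24/5)))/(2·6³·50000) = -81/1000000 rad
Load 4 — applied couple M₀=7 kN·m at a=9/2 m (b=L-a=3/2):
  θ_4 = (R_Ax²/2 - M_Ax - M₀(x-a))/EI  [x>a] with R_A=21/16, M_A=35/16 = ((21/16)·(24/5)²/2 - (35/16)·(24/5) - 7·((24/5)-(9/2)))/50000 = 63/1250000 rad
Superposition: θ = Σ θ_i = 23343/125000000 rad ≈ 0.000187 rad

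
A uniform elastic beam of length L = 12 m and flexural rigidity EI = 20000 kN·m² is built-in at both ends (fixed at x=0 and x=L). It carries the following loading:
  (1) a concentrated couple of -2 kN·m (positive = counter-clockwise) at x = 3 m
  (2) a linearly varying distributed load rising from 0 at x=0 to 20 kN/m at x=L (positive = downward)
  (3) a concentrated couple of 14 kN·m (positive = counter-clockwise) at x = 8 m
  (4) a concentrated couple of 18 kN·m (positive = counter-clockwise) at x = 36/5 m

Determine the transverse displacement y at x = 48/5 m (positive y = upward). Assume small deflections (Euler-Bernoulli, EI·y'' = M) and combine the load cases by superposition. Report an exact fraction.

Load 1 — applied couple M₀=-2 kN·m at a=3 m (b=L-a=9):
  y_1 = (R_Ax³/6 - M_Ax²/2 - M₀(x-a)²/2)/EI  [x>a] with R_A=-3/16, M_A=3/8 = ((-3/16)·(48/5)³/6 - (3/8)·(48/5)²/2 - (-2)·((48/5)-3)²/2)/20000 = -171/2500000 m
Load 2 — triangular load w₀=20 kN/m (0→w₀ over full span):
  y_2 = -w₀x²(L-x)²(x+2L)/(120LEI) = -20·(48/5)²·(12-(48/5))²·((48/5)+2·12)/(120·12·20000) = -24192/1953125 m
Load 3 — applied couple M₀=14 kN·m at a=8 m (b=L-a=4):
  y_3 = (R_Ax³/6 - M_Ax²/2 - M₀(x-a)²/2)/EI  [x>a] with R_A=14/9, M_A=14/3 = ((14/9)·(48/5)³/6 - (14/3)·(48/5)²/2 - 14·((48/5)-8)²/2)/20000 = -14/78125 m
Load 4 — applied couple M₀=18 kN·m at a=36/5 m (b=L-a=24/5):
  y_4 = (R_Ax³/6 - M_Ax²/2 - M₀(x-a)²/2)/EI  [x>a] with R_A=54/25, M_A=144/25 = ((54/25)·(48/5)³/6 - (144/25)·(48/5)²/2 - 18·((48/5)-(36/5))²/2)/20000 = 243/3906250 m
Superposition: y = Σ y_i = -785731/62500000 m ≈ -0.012572 m

y(48/5) = -785731/62500000 m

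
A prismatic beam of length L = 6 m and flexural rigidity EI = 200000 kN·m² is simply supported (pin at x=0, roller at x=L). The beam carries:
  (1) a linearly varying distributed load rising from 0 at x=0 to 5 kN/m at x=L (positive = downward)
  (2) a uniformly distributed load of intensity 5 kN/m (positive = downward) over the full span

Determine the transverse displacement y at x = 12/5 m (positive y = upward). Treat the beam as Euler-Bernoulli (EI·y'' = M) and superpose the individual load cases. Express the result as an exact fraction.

Load 1 — triangular load w₀=5 kN/m (0→w₀ over full span):
  y_1 = -w₀x(7L⁴-10L²x²+3x⁴)/(360LEI) = -5·(12/5)·(7·6⁴-10·6²·(12/5)²+3·(12/5)⁴)/(360·6·200000) = -30807/156250000 m
Load 2 — uniform load w=5 kN/m over full span:
  y_2 = -wx(L³-2Lx²+x³)/(24EI) = -5·(12/5)·(6³-2·6·(12/5)²+(12/5)³)/(24·200000) = -2511/6250000 m
Superposition: y = Σ y_i = -46791/78125000 m ≈ -0.000599 m

y(12/5) = -46791/78125000 m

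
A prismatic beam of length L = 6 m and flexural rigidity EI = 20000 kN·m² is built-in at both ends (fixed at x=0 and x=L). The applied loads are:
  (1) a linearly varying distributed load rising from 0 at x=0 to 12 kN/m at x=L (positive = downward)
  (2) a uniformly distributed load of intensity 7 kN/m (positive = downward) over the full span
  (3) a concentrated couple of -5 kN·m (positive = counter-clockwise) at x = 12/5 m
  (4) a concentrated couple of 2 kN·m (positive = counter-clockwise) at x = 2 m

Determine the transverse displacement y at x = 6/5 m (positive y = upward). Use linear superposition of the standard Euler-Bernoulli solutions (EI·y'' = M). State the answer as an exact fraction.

y(6/5) = -130949/156250000 m

Load 1 — triangular load w₀=12 kN/m (0→w₀ over full span):
  y_1 = -w₀x²(L-x)²(x+2L)/(120LEI) = -12·(6/5)²·(6-(6/5))²·((6/5)+2·6)/(120·6·20000) = -3564/9765625 m
Load 2 — uniform load w=7 kN/m over full span:
  y_2 = -wx²(L-x)²/(24EI) = -7·(6/5)²·(6-(6/5))²/(24·20000) = -189/390625 m
Load 3 — applied couple M₀=-5 kN·m at a=12/5 m (b=L-a=18/5):
  y_3 = (R_Ax³/6 - M_Ax²/2)/EI  [x≤a] with R_A=-6/5, M_A=-3/5 = ((-6/5)·(6/5)³/6 - (-3/5)·(6/5)²/2)/20000 = 27/6250000 m
Load 4 — applied couple M₀=2 kN·m at a=2 m (b=L-a=4):
  y_4 = (R_Ax³/6 - M_Ax²/2)/EI  [x≤a] with R_A=4/9, M_A=0 = ((4/9)·(6/5)³/6 - 0·(6/5)²/2)/20000 = 1/156250 m
Superposition: y = Σ y_i = -130949/156250000 m ≈ -0.000838 m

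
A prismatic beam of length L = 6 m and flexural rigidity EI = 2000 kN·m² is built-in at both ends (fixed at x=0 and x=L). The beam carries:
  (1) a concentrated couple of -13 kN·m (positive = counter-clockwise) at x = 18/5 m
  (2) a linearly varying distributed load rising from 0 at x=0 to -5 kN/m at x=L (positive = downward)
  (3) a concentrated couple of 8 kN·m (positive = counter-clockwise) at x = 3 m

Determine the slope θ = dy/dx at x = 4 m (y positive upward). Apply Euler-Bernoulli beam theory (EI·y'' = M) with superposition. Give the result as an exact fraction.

θ(4) = -701/225000 rad

Load 1 — applied couple M₀=-13 kN·m at a=18/5 m (b=L-a=12/5):
  θ_1 = (R_Ax²/2 - M_Ax - M₀(x-a))/EI  [x>a] with R_A=-78/25, M_A=-104/25 = ((-78/25)·4²/2 - (-104/25)·4 - (-13)·(4-(18/5)))/2000 = -39/25000 rad
Load 2 — triangular load w₀=-5 kN/m (0→w₀ over full span):
  θ_2 = -w₀(2x(L-x)(L-2x)(x+2L)+x²(L-x)²)/(120LEI) = -(-5)·(2·4·(6-4)·(6-2·4)·(4+2·6)+4²·(6-4)²)/(120·6·2000) = -7/4500 rad
Load 3 — applied couple M₀=8 kN·m at a=3 m (b=L-a=3):
  θ_3 = (R_Ax²/2 - M_Ax - M₀(x-a))/EI  [x>a] with R_A=2, M_A=2 = (2·4²/2 - 2·4 - 8·(4-3))/2000 = 0 rad
Superposition: θ = Σ θ_i = -701/225000 rad ≈ -0.003116 rad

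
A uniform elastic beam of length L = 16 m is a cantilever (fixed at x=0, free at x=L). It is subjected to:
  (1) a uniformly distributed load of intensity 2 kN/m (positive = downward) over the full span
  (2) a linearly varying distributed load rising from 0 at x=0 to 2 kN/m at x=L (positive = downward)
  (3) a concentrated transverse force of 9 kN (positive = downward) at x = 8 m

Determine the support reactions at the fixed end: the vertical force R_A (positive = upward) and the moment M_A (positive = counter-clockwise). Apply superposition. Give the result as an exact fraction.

R_A = 57 kN, M_A = 1496/3 kN·m

Load 1 — uniform load w=2 kN/m over full span:
  R_A = wL = 2·16 = 32 kN
  M_A = wL²/2 = 2·16²/2 = 256 kN·m
Load 2 — triangular load w₀=2 kN/m (0→w₀ over full span):
  R_A = w₀L/2 = 2·16/2 = 16 kN
  M_A = w₀L²/3 = 2·16²/3 = 512/3 kN·m
Load 3 — point force P=9 kN at a=8 m (b=L-a=8):
  R_A = P = 9 kN
  M_A = Pa = 9·8 = 72 kN·m
Superposition: R_A = 57 kN, M_A = 1496/3 kN·m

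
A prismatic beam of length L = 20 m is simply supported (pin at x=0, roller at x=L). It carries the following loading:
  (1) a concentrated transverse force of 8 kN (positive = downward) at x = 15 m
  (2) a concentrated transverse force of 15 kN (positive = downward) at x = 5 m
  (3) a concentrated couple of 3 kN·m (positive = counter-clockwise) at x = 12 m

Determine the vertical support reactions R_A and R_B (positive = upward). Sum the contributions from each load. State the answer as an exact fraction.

R_A = 67/5 kN, R_B = 48/5 kN

Load 1 — point force P=8 kN at a=15 m (b=L-a=5):
  R_A = Pb/L = 8·5/20 = 2 kN
  R_B = Pa/L = 8·15/20 = 6 kN
Load 2 — point force P=15 kN at a=5 m (b=L-a=15):
  R_A = Pb/L = 15·15/20 = 45/4 kN
  R_B = Pa/L = 15·5/20 = 15/4 kN
Load 3 — applied couple M₀=3 kN·m at a=12 m (b=L-a=8):
  R_A = M₀/L = 3/20 kN
  R_B = -M₀/L = -3/20 kN
Superposition: R_A = 67/5 kN, R_B = 48/5 kN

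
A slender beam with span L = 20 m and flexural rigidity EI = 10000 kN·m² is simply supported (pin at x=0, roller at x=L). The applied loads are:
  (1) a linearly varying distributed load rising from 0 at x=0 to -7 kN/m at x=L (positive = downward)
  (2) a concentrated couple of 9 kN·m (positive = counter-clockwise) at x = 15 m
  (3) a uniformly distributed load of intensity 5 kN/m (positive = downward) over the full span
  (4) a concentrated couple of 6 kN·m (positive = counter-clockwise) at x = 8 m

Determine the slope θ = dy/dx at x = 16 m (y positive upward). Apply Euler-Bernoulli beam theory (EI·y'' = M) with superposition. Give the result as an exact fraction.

Load 1 — triangular load w₀=-7 kN/m (0→w₀ over full span):
  θ_1 = -w₀(7L⁴-30L²x²+15x⁴)/(360LEI) = -(-7)·(7·20⁴-30·20²·16²+15·16⁴)/(360·20·10000) = -5299/56250 rad
Load 2 — applied couple M₀=9 kN·m at a=15 m (b=L-a=5):
  θ_2 = (M₀x²/(2L)-M₀(x-a)+C₁)/EI  [x>a] with C₁=M₀(3b²-L²)/(6L)=-195/8 = (9·16²/(2·20)-9·(16-15)+(-195/8))/10000 = 969/400000 rad
Load 3 — uniform load w=5 kN/m over full span:
  θ_3 = -w(L³-6Lx²+4x³)/(24EI) = -5·(20³-6·20·16²+4·16³)/(24·10000) = 33/250 rad
Load 4 — applied couple M₀=6 kN·m at a=8 m (b=L-a=12):
  θ_4 = (M₀x²/(2L)-M₀(x-a)+C₁)/EI  [x>a] with C₁=M₀(3b²-L²)/(6L)=8/5 = (6·16²/(2·20)-6·(16-8)+(8/5))/10000 = -1/1250 rad
Superposition: θ = Σ θ_i = 28381/720000 rad ≈ 0.039418 rad

θ(16) = 28381/720000 rad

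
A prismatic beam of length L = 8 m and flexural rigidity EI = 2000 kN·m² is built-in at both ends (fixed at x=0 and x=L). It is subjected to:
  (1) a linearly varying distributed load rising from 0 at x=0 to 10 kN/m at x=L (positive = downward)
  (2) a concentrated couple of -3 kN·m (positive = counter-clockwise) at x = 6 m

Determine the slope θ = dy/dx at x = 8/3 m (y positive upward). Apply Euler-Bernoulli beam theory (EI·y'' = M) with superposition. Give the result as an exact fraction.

θ(8/3) = -3853/486000 rad

Load 1 — triangular load w₀=10 kN/m (0→w₀ over full span):
  θ_1 = -w₀(2x(L-x)(L-2x)(x+2L)+x²(L-x)²)/(120LEI) = -10·(2·(8/3)·(8-(8/3))·(8-2·(8/3))·((8/3)+2·8)+(8/3)²·(8-(8/3))²)/(120·8·2000) = -256/30375 rad
Load 2 — applied couple M₀=-3 kN·m at a=6 m (b=L-a=2):
  θ_2 = (R_Ax²/2 - M_Ax)/EI  [x≤a] with R_A=-27/64, M_A=-15/16 = ((-27/64)·(8/3)²/2 - (-15/16)·(8/3))/2000 = 1/2000 rad
Superposition: θ = Σ θ_i = -3853/486000 rad ≈ -0.007928 rad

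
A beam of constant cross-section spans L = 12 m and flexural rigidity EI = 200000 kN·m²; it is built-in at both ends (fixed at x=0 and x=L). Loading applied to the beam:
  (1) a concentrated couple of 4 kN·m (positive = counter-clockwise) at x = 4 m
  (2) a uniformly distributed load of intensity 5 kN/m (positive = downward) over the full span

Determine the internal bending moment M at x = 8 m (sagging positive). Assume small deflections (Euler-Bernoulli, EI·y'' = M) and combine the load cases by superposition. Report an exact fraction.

Load 1 — applied couple M₀=4 kN·m at a=4 m (b=L-a=8):
  M_1 = R_Ax - M_A - M₀  [x>a] with R_A=4/9, M_A=0 = (4/9)·8 - 0 - 4 = -4/9 kN·m
Load 2 — uniform load w=5 kN/m over full span:
  M_2 = wLx/2 - wL²/12 - wx²/2 = 5·12·8/2 - 5·12²/12 - 5·8²/2 = 20 kN·m
Superposition: M = Σ M_i = 176/9 kN·m ≈ 19.555556 kN·m

M(8) = 176/9 kN·m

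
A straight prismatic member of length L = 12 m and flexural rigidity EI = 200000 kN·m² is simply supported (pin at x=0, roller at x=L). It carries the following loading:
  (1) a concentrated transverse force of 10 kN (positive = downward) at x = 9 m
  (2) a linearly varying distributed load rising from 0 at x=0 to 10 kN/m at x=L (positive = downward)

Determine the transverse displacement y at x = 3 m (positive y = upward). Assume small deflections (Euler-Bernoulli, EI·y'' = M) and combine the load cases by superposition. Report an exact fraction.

Load 1 — point force P=10 kN at a=9 m (b=L-a=3):
  y_1 = -Pbx(L²-b²-x²)/(6LEI)  [x≤a] = -10·3·3·(12²-3²-3²)/(6·12·200000) = -63/80000 m
Load 2 — triangular load w₀=10 kN/m (0→w₀ over full span):
  y_2 = -w₀x(7L⁴-10L²x²+3x⁴)/(360LEI) = -10·3·(7·12⁴-10·12²·3²+3·3⁴)/(360·12·200000) = -2943/640000 m
Superposition: y = Σ y_i = -3447/640000 m ≈ -0.005386 m

y(3) = -3447/640000 m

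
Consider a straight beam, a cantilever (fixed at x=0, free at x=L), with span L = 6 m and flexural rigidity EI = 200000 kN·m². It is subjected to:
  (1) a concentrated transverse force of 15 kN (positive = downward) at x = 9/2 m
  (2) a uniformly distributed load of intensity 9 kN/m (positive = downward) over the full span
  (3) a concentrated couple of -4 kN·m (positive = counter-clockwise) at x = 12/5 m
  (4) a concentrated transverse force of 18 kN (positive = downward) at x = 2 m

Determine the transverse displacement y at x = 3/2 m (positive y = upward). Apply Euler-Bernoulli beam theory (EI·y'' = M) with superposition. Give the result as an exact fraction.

Load 1 — point force P=15 kN at a=9/2 m (b=L-a=3/2):
  y_1 = -Px²(3a-x)/(6EI)  [x≤a] = -15·(3/2)²·(3·(9/2)-(3/2))/(6·200000) = -27/80000 m
Load 2 — uniform load w=9 kN/m over full span:
  y_2 = -wx²(x²-4Lx+6L²)/(24EI) = -9·(3/2)²·((3/2)²-4·6·(3/2)+6·6²)/(24·200000) = -19683/25600000 m
Load 3 — applied couple M₀=-4 kN·m at a=12/5 m (b=L-a=18/5):
  y_3 = M₀x²/(2EI)  [x≤a] = (-4)·(3/2)²/(2·200000) = -9/400000 m
Load 4 — point force P=18 kN at a=2 m (b=L-a=4):
  y_4 = -Px²(3a-x)/(6EI)  [x≤a] = -18·(3/2)²·(3·2-(3/2))/(6·200000) = -243/1600000 m
Superposition: y = Σ y_i = -32787/25600000 m ≈ -0.001281 m

y(3/2) = -32787/25600000 m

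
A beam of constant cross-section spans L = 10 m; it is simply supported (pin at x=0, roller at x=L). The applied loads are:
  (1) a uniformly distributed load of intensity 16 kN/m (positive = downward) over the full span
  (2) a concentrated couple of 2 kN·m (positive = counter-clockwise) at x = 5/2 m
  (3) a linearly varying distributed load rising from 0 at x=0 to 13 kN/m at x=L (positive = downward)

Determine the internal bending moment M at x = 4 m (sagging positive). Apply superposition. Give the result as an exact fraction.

M(4) = 1318/5 kN·m

Load 1 — uniform load w=16 kN/m over full span:
  M_1 = wx(L-x)/2 = 16·4·(10-4)/2 = 192 kN·m
Load 2 — applied couple M₀=2 kN·m at a=5/2 m (b=L-a=15/2):
  M_2 = M₀x/L - M₀  [x>a] = 2·4/10 - 2 = -6/5 kN·m
Load 3 — triangular load w₀=13 kN/m (0→w₀ over full span):
  M_3 = w₀Lx/6 - w₀x³/(6L) = 13·10·4/6 - 13·4³/(6·10) = 364/5 kN·m
Superposition: M = Σ M_i = 1318/5 kN·m ≈ 263.600000 kN·m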